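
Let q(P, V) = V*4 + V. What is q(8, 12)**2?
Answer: 3600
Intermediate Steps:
q(P, V) = 5*V (q(P, V) = 4*V + V = 5*V)
q(8, 12)**2 = (5*12)**2 = 60**2 = 3600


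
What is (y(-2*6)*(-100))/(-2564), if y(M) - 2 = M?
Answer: -250/641 ≈ -0.39002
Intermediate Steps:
y(M) = 2 + M
(y(-2*6)*(-100))/(-2564) = ((2 - 2*6)*(-100))/(-2564) = ((2 - 12)*(-100))*(-1/2564) = -10*(-100)*(-1/2564) = 1000*(-1/2564) = -250/641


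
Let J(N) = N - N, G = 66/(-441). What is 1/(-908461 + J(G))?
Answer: -1/908461 ≈ -1.1008e-6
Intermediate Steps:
G = -22/147 (G = 66*(-1/441) = -22/147 ≈ -0.14966)
J(N) = 0
1/(-908461 + J(G)) = 1/(-908461 + 0) = 1/(-908461) = -1/908461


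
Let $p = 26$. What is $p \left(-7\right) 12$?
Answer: $-2184$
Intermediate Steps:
$p \left(-7\right) 12 = 26 \left(-7\right) 12 = \left(-182\right) 12 = -2184$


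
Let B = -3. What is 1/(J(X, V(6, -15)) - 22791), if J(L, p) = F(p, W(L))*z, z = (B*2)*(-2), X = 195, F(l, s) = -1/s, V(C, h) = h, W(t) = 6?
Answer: -1/22793 ≈ -4.3873e-5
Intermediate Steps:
z = 12 (z = -3*2*(-2) = -6*(-2) = 12)
J(L, p) = -2 (J(L, p) = -1/6*12 = -1*⅙*12 = -⅙*12 = -2)
1/(J(X, V(6, -15)) - 22791) = 1/(-2 - 22791) = 1/(-22793) = -1/22793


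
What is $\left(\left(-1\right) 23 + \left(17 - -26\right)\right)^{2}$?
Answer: $400$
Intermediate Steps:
$\left(\left(-1\right) 23 + \left(17 - -26\right)\right)^{2} = \left(-23 + \left(17 + 26\right)\right)^{2} = \left(-23 + 43\right)^{2} = 20^{2} = 400$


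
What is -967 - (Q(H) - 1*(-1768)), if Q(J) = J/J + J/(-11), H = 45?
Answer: -30051/11 ≈ -2731.9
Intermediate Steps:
Q(J) = 1 - J/11 (Q(J) = 1 + J*(-1/11) = 1 - J/11)
-967 - (Q(H) - 1*(-1768)) = -967 - ((1 - 1/11*45) - 1*(-1768)) = -967 - ((1 - 45/11) + 1768) = -967 - (-34/11 + 1768) = -967 - 1*19414/11 = -967 - 19414/11 = -30051/11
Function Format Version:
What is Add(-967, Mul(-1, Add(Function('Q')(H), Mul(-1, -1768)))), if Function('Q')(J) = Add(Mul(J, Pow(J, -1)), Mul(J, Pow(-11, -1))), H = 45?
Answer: Rational(-30051, 11) ≈ -2731.9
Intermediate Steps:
Function('Q')(J) = Add(1, Mul(Rational(-1, 11), J)) (Function('Q')(J) = Add(1, Mul(J, Rational(-1, 11))) = Add(1, Mul(Rational(-1, 11), J)))
Add(-967, Mul(-1, Add(Function('Q')(H), Mul(-1, -1768)))) = Add(-967, Mul(-1, Add(Add(1, Mul(Rational(-1, 11), 45)), Mul(-1, -1768)))) = Add(-967, Mul(-1, Add(Add(1, Rational(-45, 11)), 1768))) = Add(-967, Mul(-1, Add(Rational(-34, 11), 1768))) = Add(-967, Mul(-1, Rational(19414, 11))) = Add(-967, Rational(-19414, 11)) = Rational(-30051, 11)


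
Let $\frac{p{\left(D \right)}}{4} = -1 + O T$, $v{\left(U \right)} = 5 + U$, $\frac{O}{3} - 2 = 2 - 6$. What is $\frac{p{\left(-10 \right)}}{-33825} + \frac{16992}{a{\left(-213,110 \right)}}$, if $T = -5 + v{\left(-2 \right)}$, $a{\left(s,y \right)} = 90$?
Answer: $\frac{580556}{3075} \approx 188.8$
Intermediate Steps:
$O = -6$ ($O = 6 + 3 \left(2 - 6\right) = 6 + 3 \left(-4\right) = 6 - 12 = -6$)
$T = -2$ ($T = -5 + \left(5 - 2\right) = -5 + 3 = -2$)
$p{\left(D \right)} = 44$ ($p{\left(D \right)} = 4 \left(-1 - -12\right) = 4 \left(-1 + 12\right) = 4 \cdot 11 = 44$)
$\frac{p{\left(-10 \right)}}{-33825} + \frac{16992}{a{\left(-213,110 \right)}} = \frac{44}{-33825} + \frac{16992}{90} = 44 \left(- \frac{1}{33825}\right) + 16992 \cdot \frac{1}{90} = - \frac{4}{3075} + \frac{944}{5} = \frac{580556}{3075}$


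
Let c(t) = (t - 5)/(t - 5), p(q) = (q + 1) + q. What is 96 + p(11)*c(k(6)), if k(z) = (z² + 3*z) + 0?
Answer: 119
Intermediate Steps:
p(q) = 1 + 2*q (p(q) = (1 + q) + q = 1 + 2*q)
k(z) = z² + 3*z
c(t) = 1 (c(t) = (-5 + t)/(-5 + t) = 1)
96 + p(11)*c(k(6)) = 96 + (1 + 2*11)*1 = 96 + (1 + 22)*1 = 96 + 23*1 = 96 + 23 = 119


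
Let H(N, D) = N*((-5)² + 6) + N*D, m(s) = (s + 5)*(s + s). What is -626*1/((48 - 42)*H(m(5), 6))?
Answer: -313/11100 ≈ -0.028198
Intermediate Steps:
m(s) = 2*s*(5 + s) (m(s) = (5 + s)*(2*s) = 2*s*(5 + s))
H(N, D) = 31*N + D*N (H(N, D) = N*(25 + 6) + D*N = N*31 + D*N = 31*N + D*N)
-626*1/((48 - 42)*H(m(5), 6)) = -626*1/(10*(5 + 5)*(31 + 6)*(48 - 42)) = -626/(((2*5*10)*37)*6) = -626/((100*37)*6) = -626/(3700*6) = -626/22200 = -626*1/22200 = -313/11100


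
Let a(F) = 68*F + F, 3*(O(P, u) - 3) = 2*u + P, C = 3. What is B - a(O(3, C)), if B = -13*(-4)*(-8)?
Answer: -830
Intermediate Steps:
O(P, u) = 3 + P/3 + 2*u/3 (O(P, u) = 3 + (2*u + P)/3 = 3 + (P + 2*u)/3 = 3 + (P/3 + 2*u/3) = 3 + P/3 + 2*u/3)
a(F) = 69*F
B = -416 (B = 52*(-8) = -416)
B - a(O(3, C)) = -416 - 69*(3 + (⅓)*3 + (⅔)*3) = -416 - 69*(3 + 1 + 2) = -416 - 69*6 = -416 - 1*414 = -416 - 414 = -830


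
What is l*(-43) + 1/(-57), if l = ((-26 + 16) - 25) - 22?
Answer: 139706/57 ≈ 2451.0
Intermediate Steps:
l = -57 (l = (-10 - 25) - 22 = -35 - 22 = -57)
l*(-43) + 1/(-57) = -57*(-43) + 1/(-57) = 2451 - 1/57 = 139706/57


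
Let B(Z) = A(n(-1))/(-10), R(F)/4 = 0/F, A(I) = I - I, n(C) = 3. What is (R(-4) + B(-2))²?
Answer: 0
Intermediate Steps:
A(I) = 0
R(F) = 0 (R(F) = 4*(0/F) = 4*0 = 0)
B(Z) = 0 (B(Z) = 0/(-10) = 0*(-⅒) = 0)
(R(-4) + B(-2))² = (0 + 0)² = 0² = 0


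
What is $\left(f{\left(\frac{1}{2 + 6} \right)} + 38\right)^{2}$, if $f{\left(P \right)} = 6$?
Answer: $1936$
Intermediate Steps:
$\left(f{\left(\frac{1}{2 + 6} \right)} + 38\right)^{2} = \left(6 + 38\right)^{2} = 44^{2} = 1936$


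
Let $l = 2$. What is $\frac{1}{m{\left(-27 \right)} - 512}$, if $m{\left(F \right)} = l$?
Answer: $- \frac{1}{510} \approx -0.0019608$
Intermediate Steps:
$m{\left(F \right)} = 2$
$\frac{1}{m{\left(-27 \right)} - 512} = \frac{1}{2 - 512} = \frac{1}{-510} = - \frac{1}{510}$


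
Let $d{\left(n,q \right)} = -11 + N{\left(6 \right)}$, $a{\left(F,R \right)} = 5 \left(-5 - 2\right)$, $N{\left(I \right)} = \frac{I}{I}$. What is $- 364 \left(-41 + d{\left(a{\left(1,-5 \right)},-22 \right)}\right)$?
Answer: $18564$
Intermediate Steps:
$N{\left(I \right)} = 1$
$a{\left(F,R \right)} = -35$ ($a{\left(F,R \right)} = 5 \left(-7\right) = -35$)
$d{\left(n,q \right)} = -10$ ($d{\left(n,q \right)} = -11 + 1 = -10$)
$- 364 \left(-41 + d{\left(a{\left(1,-5 \right)},-22 \right)}\right) = - 364 \left(-41 - 10\right) = \left(-364\right) \left(-51\right) = 18564$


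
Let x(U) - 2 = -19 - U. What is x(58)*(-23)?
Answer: 1725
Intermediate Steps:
x(U) = -17 - U (x(U) = 2 + (-19 - U) = -17 - U)
x(58)*(-23) = (-17 - 1*58)*(-23) = (-17 - 58)*(-23) = -75*(-23) = 1725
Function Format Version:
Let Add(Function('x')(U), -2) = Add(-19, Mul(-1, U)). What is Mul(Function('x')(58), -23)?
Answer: 1725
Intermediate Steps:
Function('x')(U) = Add(-17, Mul(-1, U)) (Function('x')(U) = Add(2, Add(-19, Mul(-1, U))) = Add(-17, Mul(-1, U)))
Mul(Function('x')(58), -23) = Mul(Add(-17, Mul(-1, 58)), -23) = Mul(Add(-17, -58), -23) = Mul(-75, -23) = 1725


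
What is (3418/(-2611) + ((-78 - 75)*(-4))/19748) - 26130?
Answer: -336845423093/12890507 ≈ -26131.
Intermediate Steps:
(3418/(-2611) + ((-78 - 75)*(-4))/19748) - 26130 = (3418*(-1/2611) - 153*(-4)*(1/19748)) - 26130 = (-3418/2611 + 612*(1/19748)) - 26130 = (-3418/2611 + 153/4937) - 26130 = -16475183/12890507 - 26130 = -336845423093/12890507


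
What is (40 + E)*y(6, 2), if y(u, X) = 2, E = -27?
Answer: 26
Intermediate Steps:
(40 + E)*y(6, 2) = (40 - 27)*2 = 13*2 = 26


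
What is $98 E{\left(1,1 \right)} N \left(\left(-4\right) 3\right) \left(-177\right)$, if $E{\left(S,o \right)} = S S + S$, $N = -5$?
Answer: $-2081520$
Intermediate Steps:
$E{\left(S,o \right)} = S + S^{2}$ ($E{\left(S,o \right)} = S^{2} + S = S + S^{2}$)
$98 E{\left(1,1 \right)} N \left(\left(-4\right) 3\right) \left(-177\right) = 98 \cdot 1 \left(1 + 1\right) \left(-5\right) \left(\left(-4\right) 3\right) \left(-177\right) = 98 \cdot 1 \cdot 2 \left(-5\right) \left(-12\right) \left(-177\right) = 98 \cdot 2 \left(-5\right) \left(-12\right) \left(-177\right) = 98 \left(\left(-10\right) \left(-12\right)\right) \left(-177\right) = 98 \cdot 120 \left(-177\right) = 11760 \left(-177\right) = -2081520$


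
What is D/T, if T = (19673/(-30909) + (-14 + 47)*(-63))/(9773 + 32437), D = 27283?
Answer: -17797640662935/32139742 ≈ -5.5376e+5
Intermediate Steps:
T = -32139742/652334445 (T = (19673*(-1/30909) + 33*(-63))/42210 = (-19673/30909 - 2079)*(1/42210) = -64279484/30909*1/42210 = -32139742/652334445 ≈ -0.049269)
D/T = 27283/(-32139742/652334445) = 27283*(-652334445/32139742) = -17797640662935/32139742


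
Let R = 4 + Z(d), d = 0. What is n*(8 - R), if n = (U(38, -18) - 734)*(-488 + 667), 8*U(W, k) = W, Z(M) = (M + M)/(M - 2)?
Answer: -522143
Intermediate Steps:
Z(M) = 2*M/(-2 + M) (Z(M) = (2*M)/(-2 + M) = 2*M/(-2 + M))
U(W, k) = W/8
R = 4 (R = 4 + 2*0/(-2 + 0) = 4 + 2*0/(-2) = 4 + 2*0*(-½) = 4 + 0 = 4)
n = -522143/4 (n = ((⅛)*38 - 734)*(-488 + 667) = (19/4 - 734)*179 = -2917/4*179 = -522143/4 ≈ -1.3054e+5)
n*(8 - R) = -522143*(8 - 1*4)/4 = -522143*(8 - 4)/4 = -522143/4*4 = -522143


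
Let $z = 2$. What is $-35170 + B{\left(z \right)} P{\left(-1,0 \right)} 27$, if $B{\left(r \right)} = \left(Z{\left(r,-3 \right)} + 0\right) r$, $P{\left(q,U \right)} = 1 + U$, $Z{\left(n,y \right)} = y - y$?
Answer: $-35170$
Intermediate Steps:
$Z{\left(n,y \right)} = 0$
$B{\left(r \right)} = 0$ ($B{\left(r \right)} = \left(0 + 0\right) r = 0 r = 0$)
$-35170 + B{\left(z \right)} P{\left(-1,0 \right)} 27 = -35170 + 0 \left(1 + 0\right) 27 = -35170 + 0 \cdot 1 \cdot 27 = -35170 + 0 \cdot 27 = -35170 + 0 = -35170$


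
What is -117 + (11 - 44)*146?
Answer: -4935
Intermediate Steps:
-117 + (11 - 44)*146 = -117 - 33*146 = -117 - 4818 = -4935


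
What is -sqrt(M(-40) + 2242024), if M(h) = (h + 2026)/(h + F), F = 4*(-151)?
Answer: -sqrt(232461696670)/322 ≈ -1497.3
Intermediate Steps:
F = -604
M(h) = (2026 + h)/(-604 + h) (M(h) = (h + 2026)/(h - 604) = (2026 + h)/(-604 + h))
-sqrt(M(-40) + 2242024) = -sqrt((2026 - 40)/(-604 - 40) + 2242024) = -sqrt(1986/(-644) + 2242024) = -sqrt(-1/644*1986 + 2242024) = -sqrt(-993/322 + 2242024) = -sqrt(721930735/322) = -sqrt(232461696670)/322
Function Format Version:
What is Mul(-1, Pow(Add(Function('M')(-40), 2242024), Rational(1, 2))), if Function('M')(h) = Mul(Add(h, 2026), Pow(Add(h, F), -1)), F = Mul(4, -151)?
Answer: Mul(Rational(-1, 322), Pow(232461696670, Rational(1, 2))) ≈ -1497.3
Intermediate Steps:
F = -604
Function('M')(h) = Mul(Pow(Add(-604, h), -1), Add(2026, h)) (Function('M')(h) = Mul(Add(h, 2026), Pow(Add(h, -604), -1)) = Mul(Add(2026, h), Pow(Add(-604, h), -1)) = Mul(Pow(Add(-604, h), -1), Add(2026, h)))
Mul(-1, Pow(Add(Function('M')(-40), 2242024), Rational(1, 2))) = Mul(-1, Pow(Add(Mul(Pow(Add(-604, -40), -1), Add(2026, -40)), 2242024), Rational(1, 2))) = Mul(-1, Pow(Add(Mul(Pow(-644, -1), 1986), 2242024), Rational(1, 2))) = Mul(-1, Pow(Add(Mul(Rational(-1, 644), 1986), 2242024), Rational(1, 2))) = Mul(-1, Pow(Add(Rational(-993, 322), 2242024), Rational(1, 2))) = Mul(-1, Pow(Rational(721930735, 322), Rational(1, 2))) = Mul(-1, Mul(Rational(1, 322), Pow(232461696670, Rational(1, 2)))) = Mul(Rational(-1, 322), Pow(232461696670, Rational(1, 2)))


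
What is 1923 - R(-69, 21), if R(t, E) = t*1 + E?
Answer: 1971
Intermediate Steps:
R(t, E) = E + t (R(t, E) = t + E = E + t)
1923 - R(-69, 21) = 1923 - (21 - 69) = 1923 - 1*(-48) = 1923 + 48 = 1971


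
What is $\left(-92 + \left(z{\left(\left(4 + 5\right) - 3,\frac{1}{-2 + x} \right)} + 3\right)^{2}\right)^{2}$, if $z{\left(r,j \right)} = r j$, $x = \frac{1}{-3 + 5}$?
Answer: $8281$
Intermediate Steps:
$x = \frac{1}{2} \approx 0.5$
$z{\left(r,j \right)} = j r$
$\left(-92 + \left(z{\left(\left(4 + 5\right) - 3,\frac{1}{-2 + x} \right)} + 3\right)^{2}\right)^{2} = \left(-92 + \left(\frac{\left(4 + 5\right) - 3}{-2 + \frac{1}{2}} + 3\right)^{2}\right)^{2} = \left(-92 + \left(\frac{9 - 3}{- \frac{3}{2}} + 3\right)^{2}\right)^{2} = \left(-92 + \left(\left(- \frac{2}{3}\right) 6 + 3\right)^{2}\right)^{2} = \left(-92 + \left(-4 + 3\right)^{2}\right)^{2} = \left(-92 + \left(-1\right)^{2}\right)^{2} = \left(-92 + 1\right)^{2} = \left(-91\right)^{2} = 8281$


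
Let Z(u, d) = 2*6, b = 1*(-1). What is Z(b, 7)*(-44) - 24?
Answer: -552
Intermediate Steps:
b = -1
Z(u, d) = 12
Z(b, 7)*(-44) - 24 = 12*(-44) - 24 = -528 - 24 = -552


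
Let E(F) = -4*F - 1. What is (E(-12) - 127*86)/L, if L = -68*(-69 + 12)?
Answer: -3625/1292 ≈ -2.8057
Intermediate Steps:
L = 3876 (L = -68*(-57) = 3876)
E(F) = -1 - 4*F
(E(-12) - 127*86)/L = ((-1 - 4*(-12)) - 127*86)/3876 = ((-1 + 48) - 10922)*(1/3876) = (47 - 10922)*(1/3876) = -10875*1/3876 = -3625/1292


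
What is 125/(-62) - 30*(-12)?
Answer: 22195/62 ≈ 357.98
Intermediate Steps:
125/(-62) - 30*(-12) = 125*(-1/62) + 360 = -125/62 + 360 = 22195/62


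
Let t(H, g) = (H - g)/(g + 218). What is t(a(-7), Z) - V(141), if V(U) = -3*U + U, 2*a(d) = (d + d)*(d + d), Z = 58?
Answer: 19468/69 ≈ 282.15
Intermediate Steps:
a(d) = 2*d**2 (a(d) = ((d + d)*(d + d))/2 = ((2*d)*(2*d))/2 = (4*d**2)/2 = 2*d**2)
V(U) = -2*U
t(H, g) = (H - g)/(218 + g)
t(a(-7), Z) - V(141) = (2*(-7)**2 - 1*58)/(218 + 58) - (-2)*141 = (2*49 - 58)/276 - 1*(-282) = (98 - 58)/276 + 282 = (1/276)*40 + 282 = 10/69 + 282 = 19468/69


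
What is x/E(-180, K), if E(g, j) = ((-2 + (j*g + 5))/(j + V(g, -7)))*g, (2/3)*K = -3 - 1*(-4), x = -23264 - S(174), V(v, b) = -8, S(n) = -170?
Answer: 16679/5340 ≈ 3.1234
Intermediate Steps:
x = -23094 (x = -23264 - 1*(-170) = -23264 + 170 = -23094)
K = 3/2 (K = 3*(-3 - 1*(-4))/2 = 3*(-3 + 4)/2 = (3/2)*1 = 3/2 ≈ 1.5000)
E(g, j) = g*(3 + g*j)/(-8 + j) (E(g, j) = ((-2 + (j*g + 5))/(j - 8))*g = ((-2 + (g*j + 5))/(-8 + j))*g = ((-2 + (5 + g*j))/(-8 + j))*g = ((3 + g*j)/(-8 + j))*g = g*(3 + g*j)/(-8 + j))
x/E(-180, K) = -23094*(-(-8 + 3/2)/(180*(3 - 180*3/2))) = -23094*13/(360*(3 - 270)) = -23094/((-180*(-2/13)*(-267))) = -23094/(-96120/13) = -23094*(-13/96120) = 16679/5340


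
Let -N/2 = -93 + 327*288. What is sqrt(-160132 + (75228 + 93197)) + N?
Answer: -188166 + sqrt(8293) ≈ -1.8808e+5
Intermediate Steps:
N = -188166 (N = -2*(-93 + 327*288) = -2*(-93 + 94176) = -2*94083 = -188166)
sqrt(-160132 + (75228 + 93197)) + N = sqrt(-160132 + (75228 + 93197)) - 188166 = sqrt(-160132 + 168425) - 188166 = sqrt(8293) - 188166 = -188166 + sqrt(8293)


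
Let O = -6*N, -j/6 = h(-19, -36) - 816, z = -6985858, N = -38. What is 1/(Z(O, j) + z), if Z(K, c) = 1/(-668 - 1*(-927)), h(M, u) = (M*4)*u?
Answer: -259/1809337221 ≈ -1.4315e-7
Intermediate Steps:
h(M, u) = 4*M*u (h(M, u) = (4*M)*u = 4*M*u)
j = -11520 (j = -6*(4*(-19)*(-36) - 816) = -6*(2736 - 816) = -6*1920 = -11520)
O = 228 (O = -6*(-38) = 228)
Z(K, c) = 1/259 (Z(K, c) = 1/(-668 + 927) = 1/259)
1/(Z(O, j) + z) = 1/(1/259 - 6985858) = 1/(-1809337221/259) = -259/1809337221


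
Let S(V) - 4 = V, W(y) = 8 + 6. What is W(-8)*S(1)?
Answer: 70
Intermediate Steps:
W(y) = 14
S(V) = 4 + V
W(-8)*S(1) = 14*(4 + 1) = 14*5 = 70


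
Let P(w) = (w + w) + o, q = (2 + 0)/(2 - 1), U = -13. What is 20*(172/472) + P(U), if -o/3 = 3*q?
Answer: -2166/59 ≈ -36.712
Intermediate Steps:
q = 2 (q = 2/1 = 2*1 = 2)
o = -18 (o = -9*2 = -3*6 = -18)
P(w) = -18 + 2*w (P(w) = (w + w) - 18 = 2*w - 18 = -18 + 2*w)
20*(172/472) + P(U) = 20*(172/472) + (-18 + 2*(-13)) = 20*(172*(1/472)) + (-18 - 26) = 20*(43/118) - 44 = 430/59 - 44 = -2166/59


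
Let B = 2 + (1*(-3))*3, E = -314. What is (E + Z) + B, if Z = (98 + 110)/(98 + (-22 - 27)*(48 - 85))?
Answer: -47171/147 ≈ -320.89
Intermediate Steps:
B = -7 (B = 2 - 3*3 = 2 - 9 = -7)
Z = 16/147 (Z = 208/(98 - 49*(-37)) = 208/(98 + 1813) = 208/1911 = 208*(1/1911) = 16/147 ≈ 0.10884)
(E + Z) + B = (-314 + 16/147) - 7 = -46142/147 - 7 = -47171/147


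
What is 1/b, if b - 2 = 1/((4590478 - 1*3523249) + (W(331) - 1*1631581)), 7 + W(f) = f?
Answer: 564028/1128055 ≈ 0.50000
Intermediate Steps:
W(f) = -7 + f
b = 1128055/564028 (b = 2 + 1/((4590478 - 1*3523249) + ((-7 + 331) - 1*1631581)) = 2 + 1/((4590478 - 3523249) + (324 - 1631581)) = 2 + 1/(1067229 - 1631257) = 2 + 1/(-564028) = 2 - 1/564028 = 1128055/564028 ≈ 2.0000)
1/b = 1/(1128055/564028) = 564028/1128055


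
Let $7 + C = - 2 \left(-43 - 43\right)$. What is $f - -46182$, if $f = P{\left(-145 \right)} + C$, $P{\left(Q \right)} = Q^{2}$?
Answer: $67372$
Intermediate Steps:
$C = 165$ ($C = -7 - 2 \left(-43 - 43\right) = -7 - -172 = -7 + 172 = 165$)
$f = 21190$ ($f = \left(-145\right)^{2} + 165 = 21025 + 165 = 21190$)
$f - -46182 = 21190 - -46182 = 21190 + 46182 = 67372$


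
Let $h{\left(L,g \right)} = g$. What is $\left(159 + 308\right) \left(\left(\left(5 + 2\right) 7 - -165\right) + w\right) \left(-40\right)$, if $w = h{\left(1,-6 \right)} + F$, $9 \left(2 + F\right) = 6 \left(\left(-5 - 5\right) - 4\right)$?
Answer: $- \frac{11021200}{3} \approx -3.6737 \cdot 10^{6}$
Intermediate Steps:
$F = - \frac{34}{3}$ ($F = -2 + \frac{6 \left(\left(-5 - 5\right) - 4\right)}{9} = -2 + \frac{6 \left(-10 - 4\right)}{9} = -2 + \frac{6 \left(-14\right)}{9} = -2 + \frac{1}{9} \left(-84\right) = -2 - \frac{28}{3} = - \frac{34}{3} \approx -11.333$)
$w = - \frac{52}{3}$ ($w = -6 - \frac{34}{3} = - \frac{52}{3} \approx -17.333$)
$\left(159 + 308\right) \left(\left(\left(5 + 2\right) 7 - -165\right) + w\right) \left(-40\right) = \left(159 + 308\right) \left(\left(\left(5 + 2\right) 7 - -165\right) - \frac{52}{3}\right) \left(-40\right) = 467 \left(\left(7 \cdot 7 + 165\right) - \frac{52}{3}\right) \left(-40\right) = 467 \left(\left(49 + 165\right) - \frac{52}{3}\right) \left(-40\right) = 467 \left(214 - \frac{52}{3}\right) \left(-40\right) = 467 \cdot \frac{590}{3} \left(-40\right) = \frac{275530}{3} \left(-40\right) = - \frac{11021200}{3}$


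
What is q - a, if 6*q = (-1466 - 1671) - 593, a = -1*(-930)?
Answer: -4655/3 ≈ -1551.7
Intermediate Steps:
a = 930
q = -1865/3 (q = ((-1466 - 1671) - 593)/6 = (-3137 - 593)/6 = (⅙)*(-3730) = -1865/3 ≈ -621.67)
q - a = -1865/3 - 1*930 = -1865/3 - 930 = -4655/3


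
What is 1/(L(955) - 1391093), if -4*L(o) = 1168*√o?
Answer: -1391093/1935058307529 + 292*√955/1935058307529 ≈ -7.1423e-7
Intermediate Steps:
L(o) = -292*√o
1/(L(955) - 1391093) = 1/(-292*√955 - 1391093) = 1/(-1391093 - 292*√955)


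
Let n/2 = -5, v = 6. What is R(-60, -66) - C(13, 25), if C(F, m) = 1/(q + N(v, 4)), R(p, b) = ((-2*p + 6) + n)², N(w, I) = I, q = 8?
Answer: 161471/12 ≈ 13456.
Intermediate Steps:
n = -10 (n = 2*(-5) = -10)
R(p, b) = (-4 - 2*p)² (R(p, b) = ((-2*p + 6) - 10)² = ((6 - 2*p) - 10)² = (-4 - 2*p)²)
C(F, m) = 1/12 (C(F, m) = 1/(8 + 4) = 1/12)
R(-60, -66) - C(13, 25) = 4*(2 - 60)² - 1*1/12 = 4*(-58)² - 1/12 = 4*3364 - 1/12 = 13456 - 1/12 = 161471/12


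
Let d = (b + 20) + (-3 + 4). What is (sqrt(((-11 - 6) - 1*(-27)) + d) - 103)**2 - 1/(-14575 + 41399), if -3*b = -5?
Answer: 856356197/80472 - 1442*sqrt(6)/3 ≈ 9464.3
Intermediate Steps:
b = 5/3 (b = -1/3*(-5) = 5/3 ≈ 1.6667)
d = 68/3 (d = (5/3 + 20) + (-3 + 4) = 65/3 + 1 = 68/3 ≈ 22.667)
(sqrt(((-11 - 6) - 1*(-27)) + d) - 103)**2 - 1/(-14575 + 41399) = (sqrt(((-11 - 6) - 1*(-27)) + 68/3) - 103)**2 - 1/(-14575 + 41399) = (sqrt((-17 + 27) + 68/3) - 103)**2 - 1/26824 = (sqrt(10 + 68/3) - 103)**2 - 1*1/26824 = (sqrt(98/3) - 103)**2 - 1/26824 = (7*sqrt(6)/3 - 103)**2 - 1/26824 = (-103 + 7*sqrt(6)/3)**2 - 1/26824 = -1/26824 + (-103 + 7*sqrt(6)/3)**2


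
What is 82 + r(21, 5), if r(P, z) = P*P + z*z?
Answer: 548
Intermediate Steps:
r(P, z) = P² + z²
82 + r(21, 5) = 82 + (21² + 5²) = 82 + (441 + 25) = 82 + 466 = 548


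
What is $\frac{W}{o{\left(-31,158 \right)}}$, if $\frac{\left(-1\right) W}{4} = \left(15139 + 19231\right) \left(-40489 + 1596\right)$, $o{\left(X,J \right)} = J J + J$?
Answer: $\frac{2673504820}{12561} \approx 2.1284 \cdot 10^{5}$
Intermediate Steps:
$o{\left(X,J \right)} = J + J^{2}$ ($o{\left(X,J \right)} = J^{2} + J = J + J^{2}$)
$W = 5347009640$ ($W = - 4 \left(15139 + 19231\right) \left(-40489 + 1596\right) = - 4 \cdot 34370 \left(-38893\right) = \left(-4\right) \left(-1336752410\right) = 5347009640$)
$\frac{W}{o{\left(-31,158 \right)}} = \frac{5347009640}{158 \left(1 + 158\right)} = \frac{5347009640}{158 \cdot 159} = \frac{5347009640}{25122} = 5347009640 \cdot \frac{1}{25122} = \frac{2673504820}{12561}$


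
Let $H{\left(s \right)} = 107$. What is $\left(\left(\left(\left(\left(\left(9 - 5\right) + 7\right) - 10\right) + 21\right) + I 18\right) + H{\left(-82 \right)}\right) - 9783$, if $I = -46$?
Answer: $-10482$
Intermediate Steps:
$\left(\left(\left(\left(\left(\left(9 - 5\right) + 7\right) - 10\right) + 21\right) + I 18\right) + H{\left(-82 \right)}\right) - 9783 = \left(\left(\left(\left(\left(\left(9 - 5\right) + 7\right) - 10\right) + 21\right) - 828\right) + 107\right) - 9783 = \left(\left(\left(\left(\left(4 + 7\right) - 10\right) + 21\right) - 828\right) + 107\right) - 9783 = \left(\left(\left(\left(11 - 10\right) + 21\right) - 828\right) + 107\right) - 9783 = \left(\left(\left(1 + 21\right) - 828\right) + 107\right) - 9783 = \left(\left(22 - 828\right) + 107\right) - 9783 = \left(-806 + 107\right) - 9783 = -699 - 9783 = -10482$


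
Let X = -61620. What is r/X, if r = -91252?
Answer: 22813/15405 ≈ 1.4809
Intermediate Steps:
r/X = -91252/(-61620) = -91252*(-1/61620) = 22813/15405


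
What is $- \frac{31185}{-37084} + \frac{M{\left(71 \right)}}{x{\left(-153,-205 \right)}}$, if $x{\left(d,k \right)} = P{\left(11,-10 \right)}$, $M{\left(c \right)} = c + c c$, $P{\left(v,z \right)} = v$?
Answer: $\frac{189916443}{407924} \approx 465.57$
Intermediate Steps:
$M{\left(c \right)} = c + c^{2}$
$x{\left(d,k \right)} = 11$
$- \frac{31185}{-37084} + \frac{M{\left(71 \right)}}{x{\left(-153,-205 \right)}} = - \frac{31185}{-37084} + \frac{71 \left(1 + 71\right)}{11} = \left(-31185\right) \left(- \frac{1}{37084}\right) + 71 \cdot 72 \cdot \frac{1}{11} = \frac{31185}{37084} + 5112 \cdot \frac{1}{11} = \frac{31185}{37084} + \frac{5112}{11} = \frac{189916443}{407924}$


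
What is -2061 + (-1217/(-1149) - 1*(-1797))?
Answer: -302119/1149 ≈ -262.94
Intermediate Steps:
-2061 + (-1217/(-1149) - 1*(-1797)) = -2061 + (-1217*(-1/1149) + 1797) = -2061 + (1217/1149 + 1797) = -2061 + 2065970/1149 = -302119/1149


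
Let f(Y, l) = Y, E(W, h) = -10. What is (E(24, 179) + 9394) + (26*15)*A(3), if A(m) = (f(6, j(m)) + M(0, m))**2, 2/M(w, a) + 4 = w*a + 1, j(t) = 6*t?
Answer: 61432/3 ≈ 20477.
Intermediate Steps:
M(w, a) = 2/(-3 + a*w) (M(w, a) = 2/(-4 + (w*a + 1)) = 2/(-4 + (a*w + 1)) = 2/(-4 + (1 + a*w)) = 2/(-3 + a*w))
A(m) = 256/9 (A(m) = (6 + 2/(-3 + m*0))**2 = (6 + 2/(-3 + 0))**2 = (6 + 2/(-3))**2 = (6 + 2*(-1/3))**2 = (6 - 2/3)**2 = (16/3)**2 = 256/9)
(E(24, 179) + 9394) + (26*15)*A(3) = (-10 + 9394) + (26*15)*(256/9) = 9384 + 390*(256/9) = 9384 + 33280/3 = 61432/3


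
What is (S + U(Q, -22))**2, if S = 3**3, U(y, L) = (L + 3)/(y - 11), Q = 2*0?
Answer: 99856/121 ≈ 825.26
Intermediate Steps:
Q = 0
U(y, L) = (3 + L)/(-11 + y)
S = 27
(S + U(Q, -22))**2 = (27 + (3 - 22)/(-11 + 0))**2 = (27 - 19/(-11))**2 = (27 - 1/11*(-19))**2 = (27 + 19/11)**2 = (316/11)**2 = 99856/121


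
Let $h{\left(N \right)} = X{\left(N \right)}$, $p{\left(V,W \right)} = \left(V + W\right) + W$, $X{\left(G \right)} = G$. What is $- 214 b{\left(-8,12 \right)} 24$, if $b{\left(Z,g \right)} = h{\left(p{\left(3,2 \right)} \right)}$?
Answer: $-35952$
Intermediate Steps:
$p{\left(V,W \right)} = V + 2 W$
$h{\left(N \right)} = N$
$b{\left(Z,g \right)} = 7$ ($b{\left(Z,g \right)} = 3 + 2 \cdot 2 = 3 + 4 = 7$)
$- 214 b{\left(-8,12 \right)} 24 = \left(-214\right) 7 \cdot 24 = \left(-1498\right) 24 = -35952$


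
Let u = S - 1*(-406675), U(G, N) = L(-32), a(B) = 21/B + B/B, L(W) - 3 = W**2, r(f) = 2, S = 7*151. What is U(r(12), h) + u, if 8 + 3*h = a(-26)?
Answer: 408759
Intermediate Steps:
S = 1057
L(W) = 3 + W**2
a(B) = 1 + 21/B (a(B) = 21/B + 1 = 1 + 21/B)
h = -203/78 (h = -8/3 + ((21 - 26)/(-26))/3 = -8/3 + (-1/26*(-5))/3 = -8/3 + (1/3)*(5/26) = -8/3 + 5/78 = -203/78 ≈ -2.6026)
U(G, N) = 1027 (U(G, N) = 3 + (-32)**2 = 3 + 1024 = 1027)
u = 407732 (u = 1057 - 1*(-406675) = 1057 + 406675 = 407732)
U(r(12), h) + u = 1027 + 407732 = 408759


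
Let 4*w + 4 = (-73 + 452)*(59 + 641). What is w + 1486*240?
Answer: 422964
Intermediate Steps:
w = 66324 (w = -1 + ((-73 + 452)*(59 + 641))/4 = -1 + (379*700)/4 = -1 + (¼)*265300 = -1 + 66325 = 66324)
w + 1486*240 = 66324 + 1486*240 = 66324 + 356640 = 422964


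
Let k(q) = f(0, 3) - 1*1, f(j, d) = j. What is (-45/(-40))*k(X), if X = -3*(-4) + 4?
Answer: -9/8 ≈ -1.1250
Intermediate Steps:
X = 16 (X = 12 + 4 = 16)
k(q) = -1 (k(q) = 0 - 1*1 = 0 - 1 = -1)
(-45/(-40))*k(X) = -45/(-40)*(-1) = -45*(-1/40)*(-1) = (9/8)*(-1) = -9/8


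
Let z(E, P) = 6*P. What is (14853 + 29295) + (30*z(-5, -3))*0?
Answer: 44148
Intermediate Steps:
(14853 + 29295) + (30*z(-5, -3))*0 = (14853 + 29295) + (30*(6*(-3)))*0 = 44148 + (30*(-18))*0 = 44148 - 540*0 = 44148 + 0 = 44148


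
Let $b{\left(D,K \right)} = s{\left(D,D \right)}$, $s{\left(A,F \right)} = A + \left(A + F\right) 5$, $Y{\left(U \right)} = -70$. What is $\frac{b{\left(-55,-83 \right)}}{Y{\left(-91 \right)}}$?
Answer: $\frac{121}{14} \approx 8.6429$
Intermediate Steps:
$s{\left(A,F \right)} = 5 F + 6 A$ ($s{\left(A,F \right)} = A + \left(5 A + 5 F\right) = 5 F + 6 A$)
$b{\left(D,K \right)} = 11 D$ ($b{\left(D,K \right)} = 5 D + 6 D = 11 D$)
$\frac{b{\left(-55,-83 \right)}}{Y{\left(-91 \right)}} = \frac{11 \left(-55\right)}{-70} = \left(-605\right) \left(- \frac{1}{70}\right) = \frac{121}{14}$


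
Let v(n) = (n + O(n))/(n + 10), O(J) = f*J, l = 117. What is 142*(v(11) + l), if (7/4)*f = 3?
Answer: 2471936/147 ≈ 16816.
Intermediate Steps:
f = 12/7 (f = (4/7)*3 = 12/7 ≈ 1.7143)
O(J) = 12*J/7
v(n) = 19*n/(7*(10 + n)) (v(n) = (n + 12*n/7)/(n + 10) = (19*n/7)/(10 + n) = 19*n/(7*(10 + n)))
142*(v(11) + l) = 142*((19/7)*11/(10 + 11) + 117) = 142*((19/7)*11/21 + 117) = 142*((19/7)*11*(1/21) + 117) = 142*(209/147 + 117) = 142*(17408/147) = 2471936/147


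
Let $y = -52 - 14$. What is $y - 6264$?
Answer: $-6330$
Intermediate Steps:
$y = -66$
$y - 6264 = -66 - 6264 = -6330$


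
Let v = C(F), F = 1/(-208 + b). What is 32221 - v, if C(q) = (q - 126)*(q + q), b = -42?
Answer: 1006874749/31250 ≈ 32220.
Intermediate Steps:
F = -1/250 (F = 1/(-208 - 42) = 1/(-250) = -1/250 ≈ -0.0040000)
C(q) = 2*q*(-126 + q) (C(q) = (-126 + q)*(2*q) = 2*q*(-126 + q))
v = 31501/31250 (v = 2*(-1/250)*(-126 - 1/250) = 2*(-1/250)*(-31501/250) = 31501/31250 ≈ 1.0080)
32221 - v = 32221 - 1*31501/31250 = 32221 - 31501/31250 = 1006874749/31250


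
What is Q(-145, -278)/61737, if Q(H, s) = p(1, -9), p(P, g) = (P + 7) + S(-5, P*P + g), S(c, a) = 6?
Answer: 14/61737 ≈ 0.00022677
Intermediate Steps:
p(P, g) = 13 + P (p(P, g) = (P + 7) + 6 = (7 + P) + 6 = 13 + P)
Q(H, s) = 14 (Q(H, s) = 13 + 1 = 14)
Q(-145, -278)/61737 = 14/61737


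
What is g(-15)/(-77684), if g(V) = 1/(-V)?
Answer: -1/1165260 ≈ -8.5818e-7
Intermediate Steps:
g(V) = -1/V
g(-15)/(-77684) = -1/(-15)/(-77684) = -1*(-1/15)*(-1/77684) = (1/15)*(-1/77684) = -1/1165260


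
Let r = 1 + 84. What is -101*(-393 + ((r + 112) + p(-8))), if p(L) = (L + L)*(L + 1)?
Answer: 8484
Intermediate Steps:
r = 85
p(L) = 2*L*(1 + L) (p(L) = (2*L)*(1 + L) = 2*L*(1 + L))
-101*(-393 + ((r + 112) + p(-8))) = -101*(-393 + ((85 + 112) + 2*(-8)*(1 - 8))) = -101*(-393 + (197 + 2*(-8)*(-7))) = -101*(-393 + (197 + 112)) = -101*(-393 + 309) = -101*(-84) = 8484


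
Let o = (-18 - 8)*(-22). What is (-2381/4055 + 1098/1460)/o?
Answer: 97613/338641160 ≈ 0.00028825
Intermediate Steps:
o = 572 (o = -26*(-22) = 572)
(-2381/4055 + 1098/1460)/o = (-2381/4055 + 1098/1460)/572 = (-2381*1/4055 + 1098*(1/1460))*(1/572) = (-2381/4055 + 549/730)*(1/572) = (97613/592030)*(1/572) = 97613/338641160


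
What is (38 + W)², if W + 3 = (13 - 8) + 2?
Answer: 1764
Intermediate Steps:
W = 4 (W = -3 + ((13 - 8) + 2) = -3 + (5 + 2) = -3 + 7 = 4)
(38 + W)² = (38 + 4)² = 42² = 1764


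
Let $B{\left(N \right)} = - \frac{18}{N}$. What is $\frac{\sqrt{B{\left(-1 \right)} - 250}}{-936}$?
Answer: $- \frac{i \sqrt{58}}{468} \approx - 0.016273 i$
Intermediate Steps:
$\frac{\sqrt{B{\left(-1 \right)} - 250}}{-936} = \frac{\sqrt{- \frac{18}{-1} - 250}}{-936} = \sqrt{\left(-18\right) \left(-1\right) - 250} \left(- \frac{1}{936}\right) = \sqrt{18 - 250} \left(- \frac{1}{936}\right) = \sqrt{-232} \left(- \frac{1}{936}\right) = 2 i \sqrt{58} \left(- \frac{1}{936}\right) = - \frac{i \sqrt{58}}{468}$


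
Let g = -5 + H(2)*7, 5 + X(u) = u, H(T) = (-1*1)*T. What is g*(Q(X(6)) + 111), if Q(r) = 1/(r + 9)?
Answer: -21109/10 ≈ -2110.9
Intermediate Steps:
H(T) = -T
X(u) = -5 + u
Q(r) = 1/(9 + r)
g = -19 (g = -5 - 1*2*7 = -5 - 2*7 = -5 - 14 = -19)
g*(Q(X(6)) + 111) = -19*(1/(9 + (-5 + 6)) + 111) = -19*(1/(9 + 1) + 111) = -19*(1/10 + 111) = -19*1111/10 = -21109/10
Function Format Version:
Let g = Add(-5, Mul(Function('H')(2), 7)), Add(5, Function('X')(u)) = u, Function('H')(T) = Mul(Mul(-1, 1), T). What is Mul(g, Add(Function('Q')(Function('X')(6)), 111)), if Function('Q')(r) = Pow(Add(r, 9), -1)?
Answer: Rational(-21109, 10) ≈ -2110.9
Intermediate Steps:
Function('H')(T) = Mul(-1, T)
Function('X')(u) = Add(-5, u)
Function('Q')(r) = Pow(Add(9, r), -1)
g = -19 (g = Add(-5, Mul(Mul(-1, 2), 7)) = Add(-5, Mul(-2, 7)) = Add(-5, -14) = -19)
Mul(g, Add(Function('Q')(Function('X')(6)), 111)) = Mul(-19, Add(Pow(Add(9, Add(-5, 6)), -1), 111)) = Mul(-19, Add(Pow(Add(9, 1), -1), 111)) = Mul(-19, Add(Pow(10, -1), 111)) = Mul(-19, Add(Rational(1, 10), 111)) = Mul(-19, Rational(1111, 10)) = Rational(-21109, 10)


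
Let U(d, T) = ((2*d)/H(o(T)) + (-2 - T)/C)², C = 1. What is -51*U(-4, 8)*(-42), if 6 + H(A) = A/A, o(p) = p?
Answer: 3778488/25 ≈ 1.5114e+5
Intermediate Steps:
H(A) = -5 (H(A) = -6 + A/A = -6 + 1 = -5)
U(d, T) = (-2 - T - 2*d/5)² (U(d, T) = ((2*d)/(-5) + (-2 - T)/1)² = ((2*d)*(-⅕) + (-2 - T)*1)² = (-2*d/5 + (-2 - T))² = (-2 - T - 2*d/5)²)
-51*U(-4, 8)*(-42) = -51*(10 + 2*(-4) + 5*8)²/25*(-42) = -51*(10 - 8 + 40)²/25*(-42) = -51*42²/25*(-42) = -51*1764/25*(-42) = -89964/25*(-42) = 3778488/25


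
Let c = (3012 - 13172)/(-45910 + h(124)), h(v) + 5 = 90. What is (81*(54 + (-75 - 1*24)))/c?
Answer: -33406425/2032 ≈ -16440.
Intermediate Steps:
h(v) = 85 (h(v) = -5 + 90 = 85)
c = 2032/9165 (c = (3012 - 13172)/(-45910 + 85) = -10160/(-45825) = -10160*(-1/45825) = 2032/9165 ≈ 0.22171)
(81*(54 + (-75 - 1*24)))/c = (81*(54 + (-75 - 1*24)))/(2032/9165) = (81*(54 + (-75 - 24)))*(9165/2032) = (81*(54 - 99))*(9165/2032) = (81*(-45))*(9165/2032) = -3645*9165/2032 = -33406425/2032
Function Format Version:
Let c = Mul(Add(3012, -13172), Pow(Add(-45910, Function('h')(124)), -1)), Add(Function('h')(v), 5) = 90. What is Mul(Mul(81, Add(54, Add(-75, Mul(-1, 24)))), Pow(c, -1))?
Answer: Rational(-33406425, 2032) ≈ -16440.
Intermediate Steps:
Function('h')(v) = 85 (Function('h')(v) = Add(-5, 90) = 85)
c = Rational(2032, 9165) (c = Mul(Add(3012, -13172), Pow(Add(-45910, 85), -1)) = Mul(-10160, Pow(-45825, -1)) = Mul(-10160, Rational(-1, 45825)) = Rational(2032, 9165) ≈ 0.22171)
Mul(Mul(81, Add(54, Add(-75, Mul(-1, 24)))), Pow(c, -1)) = Mul(Mul(81, Add(54, Add(-75, Mul(-1, 24)))), Pow(Rational(2032, 9165), -1)) = Mul(Mul(81, Add(54, Add(-75, -24))), Rational(9165, 2032)) = Mul(Mul(81, Add(54, -99)), Rational(9165, 2032)) = Mul(Mul(81, -45), Rational(9165, 2032)) = Mul(-3645, Rational(9165, 2032)) = Rational(-33406425, 2032)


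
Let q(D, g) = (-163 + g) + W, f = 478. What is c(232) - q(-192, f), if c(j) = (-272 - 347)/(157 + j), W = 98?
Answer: -161276/389 ≈ -414.59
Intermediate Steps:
c(j) = -619/(157 + j)
q(D, g) = -65 + g (q(D, g) = (-163 + g) + 98 = -65 + g)
c(232) - q(-192, f) = -619/(157 + 232) - (-65 + 478) = -619/389 - 1*413 = -619*1/389 - 413 = -619/389 - 413 = -161276/389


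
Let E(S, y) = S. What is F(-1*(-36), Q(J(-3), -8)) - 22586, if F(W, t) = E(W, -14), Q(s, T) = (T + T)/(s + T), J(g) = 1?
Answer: -22550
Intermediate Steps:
Q(s, T) = 2*T/(T + s) (Q(s, T) = (2*T)/(T + s) = 2*T/(T + s))
F(W, t) = W
F(-1*(-36), Q(J(-3), -8)) - 22586 = -1*(-36) - 22586 = 36 - 22586 = -22550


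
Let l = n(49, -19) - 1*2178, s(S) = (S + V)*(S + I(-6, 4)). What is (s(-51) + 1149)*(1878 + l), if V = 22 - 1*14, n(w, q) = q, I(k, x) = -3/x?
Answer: -4305543/4 ≈ -1.0764e+6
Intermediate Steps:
V = 8 (V = 22 - 14 = 8)
s(S) = (8 + S)*(-3/4 + S) (s(S) = (S + 8)*(S - 3/4) = (8 + S)*(S - 3*1/4) = (8 + S)*(S - 3/4) = (8 + S)*(-3/4 + S))
l = -2197 (l = -19 - 1*2178 = -19 - 2178 = -2197)
(s(-51) + 1149)*(1878 + l) = ((-6 + (-51)**2 + (29/4)*(-51)) + 1149)*(1878 - 2197) = ((-6 + 2601 - 1479/4) + 1149)*(-319) = (8901/4 + 1149)*(-319) = (13497/4)*(-319) = -4305543/4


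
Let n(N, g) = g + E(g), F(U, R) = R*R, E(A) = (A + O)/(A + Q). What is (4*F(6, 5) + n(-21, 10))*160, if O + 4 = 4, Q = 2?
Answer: 53200/3 ≈ 17733.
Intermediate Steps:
O = 0 (O = -4 + 4 = 0)
E(A) = A/(2 + A) (E(A) = (A + 0)/(A + 2) = A/(2 + A))
F(U, R) = R**2
n(N, g) = g + g/(2 + g)
(4*F(6, 5) + n(-21, 10))*160 = (4*5**2 + 10*(3 + 10)/(2 + 10))*160 = (4*25 + 10*13/12)*160 = (100 + 10*(1/12)*13)*160 = (100 + 65/6)*160 = (665/6)*160 = 53200/3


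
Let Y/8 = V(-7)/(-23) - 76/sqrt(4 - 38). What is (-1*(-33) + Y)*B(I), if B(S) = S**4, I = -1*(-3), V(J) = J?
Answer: 66015/23 + 24624*I*sqrt(34)/17 ≈ 2870.2 + 8446.0*I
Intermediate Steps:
I = 3
Y = 56/23 + 304*I*sqrt(34)/17 (Y = 8*(-7/(-23) - 76/sqrt(4 - 38)) = 8*(-7*(-1/23) - 76*(-I*sqrt(34)/34)) = 8*(7/23 - 76*(-I*sqrt(34)/34)) = 8*(7/23 - (-38)*I*sqrt(34)/17) = 8*(7/23 + 38*I*sqrt(34)/17) = 56/23 + 304*I*sqrt(34)/17 ≈ 2.4348 + 104.27*I)
(-1*(-33) + Y)*B(I) = (-1*(-33) + (56/23 + 304*I*sqrt(34)/17))*3**4 = (33 + (56/23 + 304*I*sqrt(34)/17))*81 = (815/23 + 304*I*sqrt(34)/17)*81 = 66015/23 + 24624*I*sqrt(34)/17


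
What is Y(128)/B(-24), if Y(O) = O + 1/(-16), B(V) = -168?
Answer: -2047/2688 ≈ -0.76153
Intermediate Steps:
Y(O) = -1/16 + O (Y(O) = O - 1/16 = -1/16 + O)
Y(128)/B(-24) = (-1/16 + 128)/(-168) = (2047/16)*(-1/168) = -2047/2688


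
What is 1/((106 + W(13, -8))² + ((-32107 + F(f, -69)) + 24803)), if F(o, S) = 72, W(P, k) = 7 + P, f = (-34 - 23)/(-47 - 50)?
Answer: 1/8644 ≈ 0.00011569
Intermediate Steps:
f = 57/97 (f = -57/(-97) = -57*(-1/97) = 57/97 ≈ 0.58763)
1/((106 + W(13, -8))² + ((-32107 + F(f, -69)) + 24803)) = 1/((106 + (7 + 13))² + ((-32107 + 72) + 24803)) = 1/((106 + 20)² + (-32035 + 24803)) = 1/(126² - 7232) = 1/(15876 - 7232) = 1/8644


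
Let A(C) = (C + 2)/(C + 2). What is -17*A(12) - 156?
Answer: -173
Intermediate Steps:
A(C) = 1 (A(C) = (2 + C)/(2 + C) = 1)
-17*A(12) - 156 = -17*1 - 156 = -17 - 156 = -173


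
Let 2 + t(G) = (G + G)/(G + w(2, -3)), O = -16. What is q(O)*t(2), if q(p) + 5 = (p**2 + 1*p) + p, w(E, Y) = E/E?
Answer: -146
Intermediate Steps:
w(E, Y) = 1
q(p) = -5 + p**2 + 2*p (q(p) = -5 + ((p**2 + 1*p) + p) = -5 + ((p**2 + p) + p) = -5 + ((p + p**2) + p) = -5 + (p**2 + 2*p) = -5 + p**2 + 2*p)
t(G) = -2 + 2*G/(1 + G) (t(G) = -2 + (G + G)/(G + 1) = -2 + (2*G)/(1 + G) = -2 + 2*G/(1 + G))
q(O)*t(2) = (-5 + (-16)**2 + 2*(-16))*(-2/(1 + 2)) = (-5 + 256 - 32)*(-2/3) = 219*(-2*1/3) = 219*(-2/3) = -146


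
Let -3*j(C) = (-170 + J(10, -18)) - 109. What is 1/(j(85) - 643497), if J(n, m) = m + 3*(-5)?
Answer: -1/643393 ≈ -1.5543e-6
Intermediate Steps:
J(n, m) = -15 + m (J(n, m) = m - 15 = -15 + m)
j(C) = 104 (j(C) = -((-170 + (-15 - 18)) - 109)/3 = -((-170 - 33) - 109)/3 = -(-203 - 109)/3 = -⅓*(-312) = 104)
1/(j(85) - 643497) = 1/(104 - 643497) = 1/(-643393) = -1/643393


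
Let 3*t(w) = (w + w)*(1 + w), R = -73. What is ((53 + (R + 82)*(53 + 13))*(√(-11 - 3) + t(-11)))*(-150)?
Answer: -7117000 - 97050*I*√14 ≈ -7.117e+6 - 3.6313e+5*I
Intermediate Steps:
t(w) = 2*w*(1 + w)/3 (t(w) = ((w + w)*(1 + w))/3 = ((2*w)*(1 + w))/3 = (2*w*(1 + w))/3 = 2*w*(1 + w)/3)
((53 + (R + 82)*(53 + 13))*(√(-11 - 3) + t(-11)))*(-150) = ((53 + (-73 + 82)*(53 + 13))*(√(-11 - 3) + (⅔)*(-11)*(1 - 11)))*(-150) = ((53 + 9*66)*(√(-14) + (⅔)*(-11)*(-10)))*(-150) = ((53 + 594)*(I*√14 + 220/3))*(-150) = (647*(220/3 + I*√14))*(-150) = (142340/3 + 647*I*√14)*(-150) = -7117000 - 97050*I*√14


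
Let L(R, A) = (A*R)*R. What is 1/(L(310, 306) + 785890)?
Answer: 1/30192490 ≈ 3.3121e-8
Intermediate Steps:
L(R, A) = A*R²
1/(L(310, 306) + 785890) = 1/(306*310² + 785890) = 1/(306*96100 + 785890) = 1/(29406600 + 785890) = 1/30192490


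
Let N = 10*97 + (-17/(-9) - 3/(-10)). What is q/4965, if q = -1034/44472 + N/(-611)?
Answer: -329002187/1011831947100 ≈ -0.00032515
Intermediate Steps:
N = 87497/90 (N = 970 + (-17*(-1/9) - 3*(-1/10)) = 970 + (17/9 + 3/10) = 970 + 197/90 = 87497/90 ≈ 972.19)
q = -329002187/203792940 (q = -1034/44472 + (87497/90)/(-611) = -1034*1/44472 + (87497/90)*(-1/611) = -517/22236 - 87497/54990 = -329002187/203792940 ≈ -1.6144)
q/4965 = -329002187/203792940/4965 = -329002187/203792940*1/4965 = -329002187/1011831947100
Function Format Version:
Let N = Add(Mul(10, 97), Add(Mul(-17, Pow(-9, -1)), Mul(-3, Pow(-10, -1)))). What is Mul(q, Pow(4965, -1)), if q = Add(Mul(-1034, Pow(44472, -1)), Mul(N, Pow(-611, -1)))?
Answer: Rational(-329002187, 1011831947100) ≈ -0.00032515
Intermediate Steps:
N = Rational(87497, 90) (N = Add(970, Add(Mul(-17, Rational(-1, 9)), Mul(-3, Rational(-1, 10)))) = Add(970, Add(Rational(17, 9), Rational(3, 10))) = Add(970, Rational(197, 90)) = Rational(87497, 90) ≈ 972.19)
q = Rational(-329002187, 203792940) (q = Add(Mul(-1034, Pow(44472, -1)), Mul(Rational(87497, 90), Pow(-611, -1))) = Add(Mul(-1034, Rational(1, 44472)), Mul(Rational(87497, 90), Rational(-1, 611))) = Add(Rational(-517, 22236), Rational(-87497, 54990)) = Rational(-329002187, 203792940) ≈ -1.6144)
Mul(q, Pow(4965, -1)) = Mul(Rational(-329002187, 203792940), Pow(4965, -1)) = Mul(Rational(-329002187, 203792940), Rational(1, 4965)) = Rational(-329002187, 1011831947100)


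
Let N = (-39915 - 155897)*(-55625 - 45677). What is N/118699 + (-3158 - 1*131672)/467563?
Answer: 9274632500308942/55499260537 ≈ 1.6711e+5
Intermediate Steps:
N = 19836147224 (N = -195812*(-101302) = 19836147224)
N/118699 + (-3158 - 1*131672)/467563 = 19836147224/118699 + (-3158 - 1*131672)/467563 = 19836147224*(1/118699) + (-3158 - 131672)*(1/467563) = 19836147224/118699 - 134830*1/467563 = 19836147224/118699 - 134830/467563 = 9274632500308942/55499260537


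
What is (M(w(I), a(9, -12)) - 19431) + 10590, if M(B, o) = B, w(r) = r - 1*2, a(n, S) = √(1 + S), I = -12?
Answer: -8855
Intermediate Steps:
w(r) = -2 + r (w(r) = r - 2 = -2 + r)
(M(w(I), a(9, -12)) - 19431) + 10590 = ((-2 - 12) - 19431) + 10590 = (-14 - 19431) + 10590 = -19445 + 10590 = -8855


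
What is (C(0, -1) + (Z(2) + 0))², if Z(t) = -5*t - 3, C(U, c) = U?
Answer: 169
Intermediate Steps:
Z(t) = -3 - 5*t
(C(0, -1) + (Z(2) + 0))² = (0 + ((-3 - 5*2) + 0))² = (0 + ((-3 - 10) + 0))² = (0 + (-13 + 0))² = (0 - 13)² = (-13)² = 169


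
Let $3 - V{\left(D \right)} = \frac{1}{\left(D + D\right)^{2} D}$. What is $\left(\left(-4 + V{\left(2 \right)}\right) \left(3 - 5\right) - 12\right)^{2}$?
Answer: $\frac{25281}{256} \approx 98.754$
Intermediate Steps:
$V{\left(D \right)} = 3 - \frac{1}{4 D^{3}}$ ($V{\left(D \right)} = 3 - \frac{1}{\left(D + D\right)^{2} D} = 3 - \frac{1}{\left(2 D\right)^{2} D} = 3 - \frac{1}{4 D^{2} D} = 3 - \frac{1}{4 D^{3}}$)
$\left(\left(-4 + V{\left(2 \right)}\right) \left(3 - 5\right) - 12\right)^{2} = \left(\left(-4 + \left(3 - \frac{1}{4 \cdot 8}\right)\right) \left(3 - 5\right) - 12\right)^{2} = \left(\left(-4 + \left(3 - \frac{1}{32}\right)\right) \left(-2\right) - 12\right)^{2} = \left(\left(-4 + \frac{95}{32}\right) \left(-2\right) - 12\right)^{2} = \left(\left(- \frac{33}{32}\right) \left(-2\right) - 12\right)^{2} = \left(\frac{33}{16} - 12\right)^{2} = \left(- \frac{159}{16}\right)^{2} = \frac{25281}{256}$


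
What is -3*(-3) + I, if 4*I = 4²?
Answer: 13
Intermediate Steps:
I = 4 (I = (¼)*4² = (¼)*16 = 4)
-3*(-3) + I = -3*(-3) + 4 = 9 + 4 = 13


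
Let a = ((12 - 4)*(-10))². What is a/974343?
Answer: 6400/974343 ≈ 0.0065685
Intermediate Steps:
a = 6400 (a = (8*(-10))² = (-80)² = 6400)
a/974343 = 6400/974343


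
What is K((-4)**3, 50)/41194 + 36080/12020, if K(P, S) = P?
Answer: 37137756/12378797 ≈ 3.0001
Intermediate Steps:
K((-4)**3, 50)/41194 + 36080/12020 = (-4)**3/41194 + 36080/12020 = -64*1/41194 + 36080*(1/12020) = -32/20597 + 1804/601 = 37137756/12378797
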